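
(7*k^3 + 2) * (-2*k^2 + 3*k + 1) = -14*k^5 + 21*k^4 + 7*k^3 - 4*k^2 + 6*k + 2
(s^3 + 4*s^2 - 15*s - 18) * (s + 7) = s^4 + 11*s^3 + 13*s^2 - 123*s - 126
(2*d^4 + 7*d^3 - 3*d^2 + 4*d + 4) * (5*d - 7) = 10*d^5 + 21*d^4 - 64*d^3 + 41*d^2 - 8*d - 28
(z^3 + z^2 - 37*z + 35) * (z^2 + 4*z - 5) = z^5 + 5*z^4 - 38*z^3 - 118*z^2 + 325*z - 175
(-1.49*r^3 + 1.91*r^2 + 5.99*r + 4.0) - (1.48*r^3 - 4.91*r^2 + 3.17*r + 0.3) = -2.97*r^3 + 6.82*r^2 + 2.82*r + 3.7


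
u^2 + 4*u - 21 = (u - 3)*(u + 7)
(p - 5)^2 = p^2 - 10*p + 25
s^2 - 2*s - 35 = (s - 7)*(s + 5)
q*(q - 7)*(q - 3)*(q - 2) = q^4 - 12*q^3 + 41*q^2 - 42*q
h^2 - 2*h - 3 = (h - 3)*(h + 1)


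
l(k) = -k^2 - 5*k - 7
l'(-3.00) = 1.00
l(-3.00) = -1.00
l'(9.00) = -23.00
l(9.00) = -133.00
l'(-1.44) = -2.12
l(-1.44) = -1.87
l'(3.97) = -12.94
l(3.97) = -42.61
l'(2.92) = -10.84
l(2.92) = -30.13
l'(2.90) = -10.80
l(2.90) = -29.91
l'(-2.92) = 0.84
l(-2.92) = -0.93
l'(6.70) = -18.40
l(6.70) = -85.39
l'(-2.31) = -0.38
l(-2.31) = -0.79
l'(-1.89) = -1.22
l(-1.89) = -1.12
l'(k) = -2*k - 5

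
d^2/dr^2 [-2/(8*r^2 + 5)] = 32*(5 - 24*r^2)/(8*r^2 + 5)^3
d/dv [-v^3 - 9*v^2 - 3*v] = -3*v^2 - 18*v - 3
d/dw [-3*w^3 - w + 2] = -9*w^2 - 1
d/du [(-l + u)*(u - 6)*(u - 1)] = -2*l*u + 7*l + 3*u^2 - 14*u + 6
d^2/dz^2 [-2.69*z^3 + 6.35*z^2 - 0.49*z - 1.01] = 12.7 - 16.14*z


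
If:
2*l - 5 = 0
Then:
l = 5/2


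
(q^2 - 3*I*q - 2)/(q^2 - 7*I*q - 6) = (q - 2*I)/(q - 6*I)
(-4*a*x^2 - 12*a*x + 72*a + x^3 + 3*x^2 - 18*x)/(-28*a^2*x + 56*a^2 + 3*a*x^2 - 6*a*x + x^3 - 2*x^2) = (x^2 + 3*x - 18)/(7*a*x - 14*a + x^2 - 2*x)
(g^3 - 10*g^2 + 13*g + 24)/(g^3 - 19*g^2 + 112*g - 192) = (g + 1)/(g - 8)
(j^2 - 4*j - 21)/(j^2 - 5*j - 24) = (j - 7)/(j - 8)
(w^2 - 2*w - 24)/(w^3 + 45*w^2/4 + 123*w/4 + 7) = 4*(w - 6)/(4*w^2 + 29*w + 7)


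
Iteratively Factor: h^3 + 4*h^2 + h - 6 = (h + 3)*(h^2 + h - 2) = (h + 2)*(h + 3)*(h - 1)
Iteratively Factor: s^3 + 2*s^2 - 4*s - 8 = (s + 2)*(s^2 - 4) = (s + 2)^2*(s - 2)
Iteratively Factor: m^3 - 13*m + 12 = (m - 3)*(m^2 + 3*m - 4) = (m - 3)*(m - 1)*(m + 4)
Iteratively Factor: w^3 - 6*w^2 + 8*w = (w - 2)*(w^2 - 4*w) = (w - 4)*(w - 2)*(w)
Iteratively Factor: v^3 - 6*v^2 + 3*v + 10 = (v - 2)*(v^2 - 4*v - 5) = (v - 2)*(v + 1)*(v - 5)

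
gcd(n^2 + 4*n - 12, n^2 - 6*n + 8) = n - 2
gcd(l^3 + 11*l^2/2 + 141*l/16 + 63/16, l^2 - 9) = l + 3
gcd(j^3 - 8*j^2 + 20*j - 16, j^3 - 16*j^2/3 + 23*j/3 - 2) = j - 2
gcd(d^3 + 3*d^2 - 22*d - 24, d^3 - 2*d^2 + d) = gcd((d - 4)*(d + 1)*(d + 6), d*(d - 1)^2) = 1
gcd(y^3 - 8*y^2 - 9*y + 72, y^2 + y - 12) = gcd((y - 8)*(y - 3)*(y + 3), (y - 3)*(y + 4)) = y - 3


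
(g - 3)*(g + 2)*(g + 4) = g^3 + 3*g^2 - 10*g - 24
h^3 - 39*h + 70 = (h - 5)*(h - 2)*(h + 7)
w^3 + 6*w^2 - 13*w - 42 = (w - 3)*(w + 2)*(w + 7)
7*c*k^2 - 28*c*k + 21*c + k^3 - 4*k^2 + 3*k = (7*c + k)*(k - 3)*(k - 1)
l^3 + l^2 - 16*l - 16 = (l - 4)*(l + 1)*(l + 4)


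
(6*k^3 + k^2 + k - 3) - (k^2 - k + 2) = 6*k^3 + 2*k - 5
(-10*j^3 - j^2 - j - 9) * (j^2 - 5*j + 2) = -10*j^5 + 49*j^4 - 16*j^3 - 6*j^2 + 43*j - 18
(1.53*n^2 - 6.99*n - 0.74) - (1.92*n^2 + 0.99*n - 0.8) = -0.39*n^2 - 7.98*n + 0.0600000000000001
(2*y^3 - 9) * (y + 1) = 2*y^4 + 2*y^3 - 9*y - 9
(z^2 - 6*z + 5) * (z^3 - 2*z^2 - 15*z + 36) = z^5 - 8*z^4 + 2*z^3 + 116*z^2 - 291*z + 180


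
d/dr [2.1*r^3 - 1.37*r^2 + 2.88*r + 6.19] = 6.3*r^2 - 2.74*r + 2.88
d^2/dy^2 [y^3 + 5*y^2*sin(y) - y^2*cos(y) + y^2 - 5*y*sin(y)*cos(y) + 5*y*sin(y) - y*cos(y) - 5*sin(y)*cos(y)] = -5*y^2*sin(y) + y^2*cos(y) - y*sin(y) + 10*y*sin(2*y) + 21*y*cos(y) + 6*y + 12*sin(y) + 8*cos(y) - 10*sqrt(2)*cos(2*y + pi/4) + 2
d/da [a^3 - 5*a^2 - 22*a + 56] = 3*a^2 - 10*a - 22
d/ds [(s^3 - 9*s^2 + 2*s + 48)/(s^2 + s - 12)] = (s^2 + 8*s - 8)/(s^2 + 8*s + 16)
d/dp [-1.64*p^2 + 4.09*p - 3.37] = 4.09 - 3.28*p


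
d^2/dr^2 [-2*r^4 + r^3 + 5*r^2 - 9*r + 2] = -24*r^2 + 6*r + 10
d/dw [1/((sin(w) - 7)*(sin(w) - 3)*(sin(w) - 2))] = (-3*sin(w)^2 + 24*sin(w) - 41)*cos(w)/((sin(w) - 7)^2*(sin(w) - 3)^2*(sin(w) - 2)^2)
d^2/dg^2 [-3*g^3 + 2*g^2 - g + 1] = 4 - 18*g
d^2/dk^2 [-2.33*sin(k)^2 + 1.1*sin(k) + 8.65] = -1.1*sin(k) - 4.66*cos(2*k)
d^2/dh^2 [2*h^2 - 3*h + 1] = 4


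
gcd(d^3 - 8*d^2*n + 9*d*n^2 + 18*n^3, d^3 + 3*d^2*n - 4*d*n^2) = 1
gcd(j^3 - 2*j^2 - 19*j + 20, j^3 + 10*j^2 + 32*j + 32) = j + 4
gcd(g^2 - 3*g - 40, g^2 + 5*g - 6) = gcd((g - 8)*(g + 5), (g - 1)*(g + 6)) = 1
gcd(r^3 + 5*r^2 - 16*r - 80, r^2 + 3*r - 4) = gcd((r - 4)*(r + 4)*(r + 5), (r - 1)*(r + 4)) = r + 4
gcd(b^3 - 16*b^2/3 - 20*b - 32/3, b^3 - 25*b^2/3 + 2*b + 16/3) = b^2 - 22*b/3 - 16/3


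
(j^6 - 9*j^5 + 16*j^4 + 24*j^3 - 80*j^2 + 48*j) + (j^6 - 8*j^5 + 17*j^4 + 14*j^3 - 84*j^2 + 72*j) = 2*j^6 - 17*j^5 + 33*j^4 + 38*j^3 - 164*j^2 + 120*j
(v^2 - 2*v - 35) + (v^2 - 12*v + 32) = 2*v^2 - 14*v - 3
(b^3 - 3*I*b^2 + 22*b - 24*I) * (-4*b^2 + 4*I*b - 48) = -4*b^5 + 16*I*b^4 - 124*b^3 + 328*I*b^2 - 960*b + 1152*I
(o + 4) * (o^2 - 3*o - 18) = o^3 + o^2 - 30*o - 72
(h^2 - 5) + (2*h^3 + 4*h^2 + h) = 2*h^3 + 5*h^2 + h - 5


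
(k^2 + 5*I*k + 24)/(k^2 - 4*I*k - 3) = (k + 8*I)/(k - I)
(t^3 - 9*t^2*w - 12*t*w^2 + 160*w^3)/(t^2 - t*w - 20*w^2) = t - 8*w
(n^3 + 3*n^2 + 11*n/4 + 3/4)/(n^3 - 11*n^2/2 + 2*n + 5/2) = (2*n^2 + 5*n + 3)/(2*(n^2 - 6*n + 5))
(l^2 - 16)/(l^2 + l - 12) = (l - 4)/(l - 3)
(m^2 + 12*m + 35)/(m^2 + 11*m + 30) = (m + 7)/(m + 6)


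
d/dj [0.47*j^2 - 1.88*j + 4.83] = 0.94*j - 1.88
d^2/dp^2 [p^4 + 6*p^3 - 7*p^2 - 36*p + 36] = 12*p^2 + 36*p - 14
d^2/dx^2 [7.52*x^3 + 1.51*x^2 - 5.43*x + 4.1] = 45.12*x + 3.02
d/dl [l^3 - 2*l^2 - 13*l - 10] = 3*l^2 - 4*l - 13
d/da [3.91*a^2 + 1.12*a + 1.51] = 7.82*a + 1.12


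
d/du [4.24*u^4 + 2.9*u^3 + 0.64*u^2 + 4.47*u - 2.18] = 16.96*u^3 + 8.7*u^2 + 1.28*u + 4.47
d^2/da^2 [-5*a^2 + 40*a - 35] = -10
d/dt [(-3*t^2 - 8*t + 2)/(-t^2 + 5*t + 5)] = (-23*t^2 - 26*t - 50)/(t^4 - 10*t^3 + 15*t^2 + 50*t + 25)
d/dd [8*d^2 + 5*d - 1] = 16*d + 5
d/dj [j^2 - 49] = 2*j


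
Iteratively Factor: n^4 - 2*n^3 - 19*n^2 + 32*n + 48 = (n + 4)*(n^3 - 6*n^2 + 5*n + 12) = (n - 3)*(n + 4)*(n^2 - 3*n - 4) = (n - 4)*(n - 3)*(n + 4)*(n + 1)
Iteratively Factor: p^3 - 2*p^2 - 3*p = (p - 3)*(p^2 + p) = (p - 3)*(p + 1)*(p)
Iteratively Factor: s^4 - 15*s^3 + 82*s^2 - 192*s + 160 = (s - 5)*(s^3 - 10*s^2 + 32*s - 32) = (s - 5)*(s - 4)*(s^2 - 6*s + 8) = (s - 5)*(s - 4)^2*(s - 2)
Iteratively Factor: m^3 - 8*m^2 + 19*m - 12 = (m - 3)*(m^2 - 5*m + 4) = (m - 4)*(m - 3)*(m - 1)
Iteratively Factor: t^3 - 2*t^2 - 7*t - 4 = (t + 1)*(t^2 - 3*t - 4) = (t + 1)^2*(t - 4)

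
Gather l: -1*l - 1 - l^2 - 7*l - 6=-l^2 - 8*l - 7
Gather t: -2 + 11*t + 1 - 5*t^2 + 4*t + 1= -5*t^2 + 15*t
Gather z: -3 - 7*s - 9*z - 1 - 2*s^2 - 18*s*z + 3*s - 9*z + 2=-2*s^2 - 4*s + z*(-18*s - 18) - 2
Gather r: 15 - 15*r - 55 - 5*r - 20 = -20*r - 60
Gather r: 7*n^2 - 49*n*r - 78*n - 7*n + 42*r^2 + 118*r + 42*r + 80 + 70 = 7*n^2 - 85*n + 42*r^2 + r*(160 - 49*n) + 150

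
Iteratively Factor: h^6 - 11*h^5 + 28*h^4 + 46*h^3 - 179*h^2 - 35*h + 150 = (h + 2)*(h^5 - 13*h^4 + 54*h^3 - 62*h^2 - 55*h + 75) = (h + 1)*(h + 2)*(h^4 - 14*h^3 + 68*h^2 - 130*h + 75) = (h - 3)*(h + 1)*(h + 2)*(h^3 - 11*h^2 + 35*h - 25) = (h - 5)*(h - 3)*(h + 1)*(h + 2)*(h^2 - 6*h + 5) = (h - 5)*(h - 3)*(h - 1)*(h + 1)*(h + 2)*(h - 5)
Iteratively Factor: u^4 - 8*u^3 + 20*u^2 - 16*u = (u - 2)*(u^3 - 6*u^2 + 8*u) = (u - 4)*(u - 2)*(u^2 - 2*u) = (u - 4)*(u - 2)^2*(u)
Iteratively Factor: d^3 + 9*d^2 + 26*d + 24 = (d + 3)*(d^2 + 6*d + 8) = (d + 3)*(d + 4)*(d + 2)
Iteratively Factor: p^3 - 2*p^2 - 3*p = (p + 1)*(p^2 - 3*p) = p*(p + 1)*(p - 3)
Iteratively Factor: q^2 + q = (q)*(q + 1)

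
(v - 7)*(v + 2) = v^2 - 5*v - 14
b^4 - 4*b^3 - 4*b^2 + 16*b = b*(b - 4)*(b - 2)*(b + 2)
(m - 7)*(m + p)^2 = m^3 + 2*m^2*p - 7*m^2 + m*p^2 - 14*m*p - 7*p^2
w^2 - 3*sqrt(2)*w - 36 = (w - 6*sqrt(2))*(w + 3*sqrt(2))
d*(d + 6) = d^2 + 6*d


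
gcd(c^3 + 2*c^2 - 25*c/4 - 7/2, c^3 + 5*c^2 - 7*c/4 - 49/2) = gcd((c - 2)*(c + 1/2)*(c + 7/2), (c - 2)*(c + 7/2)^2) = c^2 + 3*c/2 - 7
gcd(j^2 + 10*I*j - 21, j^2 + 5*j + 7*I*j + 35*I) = j + 7*I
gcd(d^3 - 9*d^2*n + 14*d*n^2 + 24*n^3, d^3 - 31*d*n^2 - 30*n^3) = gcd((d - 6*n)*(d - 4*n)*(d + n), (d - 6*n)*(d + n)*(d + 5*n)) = d^2 - 5*d*n - 6*n^2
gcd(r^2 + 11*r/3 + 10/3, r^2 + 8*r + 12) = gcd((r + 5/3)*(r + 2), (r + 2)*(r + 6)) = r + 2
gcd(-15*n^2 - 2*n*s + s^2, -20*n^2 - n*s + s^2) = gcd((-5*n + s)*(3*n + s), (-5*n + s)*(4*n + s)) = -5*n + s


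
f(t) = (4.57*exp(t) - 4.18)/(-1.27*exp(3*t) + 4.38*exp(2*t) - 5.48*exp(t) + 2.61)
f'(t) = (4.57*exp(t) - 4.18)*(3.81*exp(3*t) - 8.76*exp(2*t) + 5.48*exp(t))/(-1.27*exp(3*t) + 4.38*exp(2*t) - 5.48*exp(t) + 2.61)^2 + 4.57*exp(t)/(-1.27*exp(3*t) + 4.38*exp(2*t) - 5.48*exp(t) + 2.61) = (11.6078*exp(3*t) - 35.9424*exp(2*t) + 36.6168*exp(t) - 10.9787)*exp(t)/(1.6129*exp(6*t) - 11.1252*exp(5*t) + 33.1036*exp(4*t) - 54.6342*exp(3*t) + 52.894*exp(2*t) - 28.6056*exp(t) + 6.8121)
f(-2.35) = -1.76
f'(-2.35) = -0.16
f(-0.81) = -2.32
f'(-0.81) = -0.40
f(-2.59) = -1.73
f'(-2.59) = -0.13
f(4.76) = -0.00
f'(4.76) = 0.00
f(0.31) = 33.23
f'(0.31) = 555.44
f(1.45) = -0.39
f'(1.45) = 1.07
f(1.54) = -0.30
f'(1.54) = 0.81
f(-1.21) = -2.12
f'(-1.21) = -0.50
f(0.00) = 1.62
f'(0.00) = 22.63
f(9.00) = 0.00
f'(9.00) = 0.00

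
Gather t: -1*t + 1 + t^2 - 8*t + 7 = t^2 - 9*t + 8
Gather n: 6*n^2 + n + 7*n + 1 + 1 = 6*n^2 + 8*n + 2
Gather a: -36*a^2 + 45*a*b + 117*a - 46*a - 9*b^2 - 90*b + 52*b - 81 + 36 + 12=-36*a^2 + a*(45*b + 71) - 9*b^2 - 38*b - 33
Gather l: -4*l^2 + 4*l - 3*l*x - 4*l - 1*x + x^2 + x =-4*l^2 - 3*l*x + x^2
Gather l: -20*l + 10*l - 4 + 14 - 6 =4 - 10*l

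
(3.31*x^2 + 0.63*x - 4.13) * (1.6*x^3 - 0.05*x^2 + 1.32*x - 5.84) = 5.296*x^5 + 0.8425*x^4 - 2.2703*x^3 - 18.2923*x^2 - 9.1308*x + 24.1192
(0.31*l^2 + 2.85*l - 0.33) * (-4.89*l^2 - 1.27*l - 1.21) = -1.5159*l^4 - 14.3302*l^3 - 2.3809*l^2 - 3.0294*l + 0.3993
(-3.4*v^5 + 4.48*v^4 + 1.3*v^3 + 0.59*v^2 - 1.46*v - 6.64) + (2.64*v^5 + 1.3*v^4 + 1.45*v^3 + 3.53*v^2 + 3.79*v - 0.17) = -0.76*v^5 + 5.78*v^4 + 2.75*v^3 + 4.12*v^2 + 2.33*v - 6.81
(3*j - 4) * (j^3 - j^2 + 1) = 3*j^4 - 7*j^3 + 4*j^2 + 3*j - 4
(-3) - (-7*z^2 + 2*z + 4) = 7*z^2 - 2*z - 7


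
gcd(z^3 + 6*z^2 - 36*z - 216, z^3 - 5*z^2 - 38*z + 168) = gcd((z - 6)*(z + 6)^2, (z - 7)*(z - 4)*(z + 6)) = z + 6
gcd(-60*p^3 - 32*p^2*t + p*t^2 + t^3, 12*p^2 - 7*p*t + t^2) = 1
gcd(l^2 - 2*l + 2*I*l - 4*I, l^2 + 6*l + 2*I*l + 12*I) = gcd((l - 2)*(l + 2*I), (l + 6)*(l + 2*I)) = l + 2*I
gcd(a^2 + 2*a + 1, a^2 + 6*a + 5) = a + 1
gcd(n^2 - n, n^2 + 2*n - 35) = 1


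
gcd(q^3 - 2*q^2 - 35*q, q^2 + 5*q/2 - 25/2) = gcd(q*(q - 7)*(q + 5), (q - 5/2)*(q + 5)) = q + 5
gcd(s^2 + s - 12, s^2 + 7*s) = 1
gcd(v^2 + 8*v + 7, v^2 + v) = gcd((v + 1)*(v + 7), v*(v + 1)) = v + 1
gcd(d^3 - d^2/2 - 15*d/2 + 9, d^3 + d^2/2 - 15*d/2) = d + 3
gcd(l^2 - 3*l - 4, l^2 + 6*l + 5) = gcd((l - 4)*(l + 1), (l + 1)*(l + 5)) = l + 1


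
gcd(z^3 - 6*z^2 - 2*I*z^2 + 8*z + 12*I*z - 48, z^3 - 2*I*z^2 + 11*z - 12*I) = z - 4*I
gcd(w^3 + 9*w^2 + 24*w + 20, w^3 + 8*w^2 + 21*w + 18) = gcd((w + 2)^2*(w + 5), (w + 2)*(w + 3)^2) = w + 2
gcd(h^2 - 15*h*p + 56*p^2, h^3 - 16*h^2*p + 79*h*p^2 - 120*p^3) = -h + 8*p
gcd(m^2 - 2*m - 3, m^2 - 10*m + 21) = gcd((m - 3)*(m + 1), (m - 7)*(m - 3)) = m - 3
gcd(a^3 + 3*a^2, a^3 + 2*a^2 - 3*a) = a^2 + 3*a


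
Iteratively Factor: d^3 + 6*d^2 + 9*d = (d)*(d^2 + 6*d + 9) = d*(d + 3)*(d + 3)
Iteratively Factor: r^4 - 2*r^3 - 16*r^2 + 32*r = (r - 2)*(r^3 - 16*r) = r*(r - 2)*(r^2 - 16) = r*(r - 2)*(r + 4)*(r - 4)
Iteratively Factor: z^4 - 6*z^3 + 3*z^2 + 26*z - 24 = (z + 2)*(z^3 - 8*z^2 + 19*z - 12) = (z - 1)*(z + 2)*(z^2 - 7*z + 12) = (z - 3)*(z - 1)*(z + 2)*(z - 4)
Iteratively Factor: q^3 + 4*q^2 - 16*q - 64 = (q + 4)*(q^2 - 16) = (q + 4)^2*(q - 4)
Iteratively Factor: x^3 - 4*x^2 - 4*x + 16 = (x - 4)*(x^2 - 4) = (x - 4)*(x + 2)*(x - 2)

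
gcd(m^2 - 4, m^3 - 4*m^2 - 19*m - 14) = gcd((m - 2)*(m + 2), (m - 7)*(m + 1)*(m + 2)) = m + 2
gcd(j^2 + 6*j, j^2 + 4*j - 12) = j + 6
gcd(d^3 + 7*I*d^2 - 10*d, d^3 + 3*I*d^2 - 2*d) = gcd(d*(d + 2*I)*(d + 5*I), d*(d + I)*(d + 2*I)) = d^2 + 2*I*d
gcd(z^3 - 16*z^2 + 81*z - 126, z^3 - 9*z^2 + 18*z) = z^2 - 9*z + 18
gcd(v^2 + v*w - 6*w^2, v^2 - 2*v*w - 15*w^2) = v + 3*w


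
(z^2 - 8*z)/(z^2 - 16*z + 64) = z/(z - 8)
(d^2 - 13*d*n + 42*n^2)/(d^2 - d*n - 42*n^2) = (d - 6*n)/(d + 6*n)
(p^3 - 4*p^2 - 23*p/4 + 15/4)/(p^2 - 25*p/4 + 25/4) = (4*p^2 + 4*p - 3)/(4*p - 5)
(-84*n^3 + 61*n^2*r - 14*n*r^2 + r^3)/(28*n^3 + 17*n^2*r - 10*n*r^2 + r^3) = (-3*n + r)/(n + r)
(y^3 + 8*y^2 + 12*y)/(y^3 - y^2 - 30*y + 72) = y*(y + 2)/(y^2 - 7*y + 12)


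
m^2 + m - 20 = (m - 4)*(m + 5)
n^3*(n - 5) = n^4 - 5*n^3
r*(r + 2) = r^2 + 2*r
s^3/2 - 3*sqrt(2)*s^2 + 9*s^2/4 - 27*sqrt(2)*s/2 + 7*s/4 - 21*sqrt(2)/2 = (s/2 + 1/2)*(s + 7/2)*(s - 6*sqrt(2))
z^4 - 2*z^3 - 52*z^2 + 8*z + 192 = (z - 8)*(z - 2)*(z + 2)*(z + 6)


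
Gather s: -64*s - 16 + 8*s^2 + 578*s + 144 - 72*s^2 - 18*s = -64*s^2 + 496*s + 128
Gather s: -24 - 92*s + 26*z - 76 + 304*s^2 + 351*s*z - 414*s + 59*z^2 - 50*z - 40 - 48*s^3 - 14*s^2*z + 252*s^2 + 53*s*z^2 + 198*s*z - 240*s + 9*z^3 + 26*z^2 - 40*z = -48*s^3 + s^2*(556 - 14*z) + s*(53*z^2 + 549*z - 746) + 9*z^3 + 85*z^2 - 64*z - 140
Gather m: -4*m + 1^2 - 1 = -4*m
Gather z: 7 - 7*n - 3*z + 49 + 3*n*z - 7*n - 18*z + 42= -14*n + z*(3*n - 21) + 98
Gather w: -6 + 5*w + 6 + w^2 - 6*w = w^2 - w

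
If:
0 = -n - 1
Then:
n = -1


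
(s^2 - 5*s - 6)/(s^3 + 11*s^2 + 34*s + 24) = (s - 6)/(s^2 + 10*s + 24)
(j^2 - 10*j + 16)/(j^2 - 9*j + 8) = (j - 2)/(j - 1)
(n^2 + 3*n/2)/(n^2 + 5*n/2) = (2*n + 3)/(2*n + 5)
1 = 1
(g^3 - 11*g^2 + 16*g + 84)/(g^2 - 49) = (g^2 - 4*g - 12)/(g + 7)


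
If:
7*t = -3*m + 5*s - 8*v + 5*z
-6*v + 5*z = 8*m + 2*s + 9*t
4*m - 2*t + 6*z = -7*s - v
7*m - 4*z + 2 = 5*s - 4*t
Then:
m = -465*z/1498 - 361/1498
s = 241/1498 - 395*z/1498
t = 909*z/749 + 92/749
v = 125/1498 - 727*z/1498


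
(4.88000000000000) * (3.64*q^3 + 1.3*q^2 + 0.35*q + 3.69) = 17.7632*q^3 + 6.344*q^2 + 1.708*q + 18.0072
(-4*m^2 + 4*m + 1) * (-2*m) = 8*m^3 - 8*m^2 - 2*m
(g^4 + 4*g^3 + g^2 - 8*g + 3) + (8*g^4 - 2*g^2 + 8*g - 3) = 9*g^4 + 4*g^3 - g^2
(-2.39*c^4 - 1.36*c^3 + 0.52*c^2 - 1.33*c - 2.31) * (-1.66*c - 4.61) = 3.9674*c^5 + 13.2755*c^4 + 5.4064*c^3 - 0.1894*c^2 + 9.9659*c + 10.6491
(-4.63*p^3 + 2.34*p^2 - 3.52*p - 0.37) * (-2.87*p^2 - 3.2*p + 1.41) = 13.2881*p^5 + 8.1002*p^4 - 3.9139*p^3 + 15.6253*p^2 - 3.7792*p - 0.5217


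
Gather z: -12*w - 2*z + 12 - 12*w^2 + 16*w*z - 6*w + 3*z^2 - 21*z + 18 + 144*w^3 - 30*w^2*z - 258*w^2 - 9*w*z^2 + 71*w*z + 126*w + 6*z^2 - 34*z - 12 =144*w^3 - 270*w^2 + 108*w + z^2*(9 - 9*w) + z*(-30*w^2 + 87*w - 57) + 18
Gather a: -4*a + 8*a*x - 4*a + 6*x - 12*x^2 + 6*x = a*(8*x - 8) - 12*x^2 + 12*x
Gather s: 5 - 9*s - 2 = 3 - 9*s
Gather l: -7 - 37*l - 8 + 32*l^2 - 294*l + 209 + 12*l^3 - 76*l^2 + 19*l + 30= 12*l^3 - 44*l^2 - 312*l + 224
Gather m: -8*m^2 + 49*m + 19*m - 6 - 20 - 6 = -8*m^2 + 68*m - 32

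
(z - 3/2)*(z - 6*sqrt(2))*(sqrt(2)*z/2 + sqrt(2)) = sqrt(2)*z^3/2 - 6*z^2 + sqrt(2)*z^2/4 - 3*z - 3*sqrt(2)*z/2 + 18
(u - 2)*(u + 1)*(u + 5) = u^3 + 4*u^2 - 7*u - 10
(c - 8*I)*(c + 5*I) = c^2 - 3*I*c + 40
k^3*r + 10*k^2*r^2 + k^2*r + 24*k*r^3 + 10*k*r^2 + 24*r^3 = (k + 4*r)*(k + 6*r)*(k*r + r)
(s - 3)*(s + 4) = s^2 + s - 12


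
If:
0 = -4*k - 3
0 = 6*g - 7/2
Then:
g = 7/12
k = -3/4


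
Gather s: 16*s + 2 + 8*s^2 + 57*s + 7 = 8*s^2 + 73*s + 9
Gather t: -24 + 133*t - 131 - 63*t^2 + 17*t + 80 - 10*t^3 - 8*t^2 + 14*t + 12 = -10*t^3 - 71*t^2 + 164*t - 63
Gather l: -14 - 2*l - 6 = -2*l - 20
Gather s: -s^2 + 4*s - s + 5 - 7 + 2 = -s^2 + 3*s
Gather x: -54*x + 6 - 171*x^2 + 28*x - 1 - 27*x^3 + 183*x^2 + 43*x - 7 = -27*x^3 + 12*x^2 + 17*x - 2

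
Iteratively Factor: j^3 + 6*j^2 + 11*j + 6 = (j + 3)*(j^2 + 3*j + 2) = (j + 2)*(j + 3)*(j + 1)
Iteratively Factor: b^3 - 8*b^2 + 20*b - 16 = (b - 2)*(b^2 - 6*b + 8) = (b - 2)^2*(b - 4)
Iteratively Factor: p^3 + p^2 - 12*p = (p - 3)*(p^2 + 4*p) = p*(p - 3)*(p + 4)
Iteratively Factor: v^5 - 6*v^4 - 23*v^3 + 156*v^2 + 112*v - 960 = (v + 3)*(v^4 - 9*v^3 + 4*v^2 + 144*v - 320) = (v + 3)*(v + 4)*(v^3 - 13*v^2 + 56*v - 80) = (v - 4)*(v + 3)*(v + 4)*(v^2 - 9*v + 20) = (v - 5)*(v - 4)*(v + 3)*(v + 4)*(v - 4)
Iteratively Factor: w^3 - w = (w + 1)*(w^2 - w) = w*(w + 1)*(w - 1)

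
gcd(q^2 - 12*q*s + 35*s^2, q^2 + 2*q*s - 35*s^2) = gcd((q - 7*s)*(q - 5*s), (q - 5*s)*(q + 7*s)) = q - 5*s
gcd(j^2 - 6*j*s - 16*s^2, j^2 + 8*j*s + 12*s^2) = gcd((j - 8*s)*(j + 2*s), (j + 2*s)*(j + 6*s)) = j + 2*s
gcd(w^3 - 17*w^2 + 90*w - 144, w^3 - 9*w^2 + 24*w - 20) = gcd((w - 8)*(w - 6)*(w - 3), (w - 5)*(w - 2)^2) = 1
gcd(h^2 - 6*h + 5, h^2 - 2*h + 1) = h - 1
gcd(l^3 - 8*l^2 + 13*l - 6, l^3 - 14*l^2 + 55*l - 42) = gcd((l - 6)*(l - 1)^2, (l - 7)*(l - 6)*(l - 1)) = l^2 - 7*l + 6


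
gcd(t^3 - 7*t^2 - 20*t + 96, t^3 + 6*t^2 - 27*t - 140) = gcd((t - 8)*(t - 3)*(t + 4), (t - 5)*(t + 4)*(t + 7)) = t + 4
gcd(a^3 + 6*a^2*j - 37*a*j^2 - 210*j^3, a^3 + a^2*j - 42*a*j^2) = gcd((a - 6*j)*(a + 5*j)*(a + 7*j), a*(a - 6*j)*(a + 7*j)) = a^2 + a*j - 42*j^2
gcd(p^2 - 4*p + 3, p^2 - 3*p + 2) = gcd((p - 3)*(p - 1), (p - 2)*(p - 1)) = p - 1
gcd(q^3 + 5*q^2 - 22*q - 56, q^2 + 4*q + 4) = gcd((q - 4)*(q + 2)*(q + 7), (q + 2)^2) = q + 2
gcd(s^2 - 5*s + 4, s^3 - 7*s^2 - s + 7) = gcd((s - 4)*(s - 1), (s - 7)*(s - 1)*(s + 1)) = s - 1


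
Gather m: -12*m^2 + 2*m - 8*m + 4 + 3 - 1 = -12*m^2 - 6*m + 6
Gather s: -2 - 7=-9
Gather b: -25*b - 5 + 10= 5 - 25*b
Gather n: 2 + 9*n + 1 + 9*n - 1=18*n + 2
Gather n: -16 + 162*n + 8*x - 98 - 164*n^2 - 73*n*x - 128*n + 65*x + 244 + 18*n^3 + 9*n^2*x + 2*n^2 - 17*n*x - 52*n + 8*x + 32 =18*n^3 + n^2*(9*x - 162) + n*(-90*x - 18) + 81*x + 162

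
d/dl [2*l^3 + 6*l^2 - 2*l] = 6*l^2 + 12*l - 2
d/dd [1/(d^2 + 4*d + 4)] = 2*(-d - 2)/(d^2 + 4*d + 4)^2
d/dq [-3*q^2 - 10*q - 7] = -6*q - 10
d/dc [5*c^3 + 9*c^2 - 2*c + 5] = 15*c^2 + 18*c - 2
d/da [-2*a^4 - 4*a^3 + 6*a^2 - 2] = 4*a*(-2*a^2 - 3*a + 3)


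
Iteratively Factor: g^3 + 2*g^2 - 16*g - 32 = (g + 4)*(g^2 - 2*g - 8) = (g - 4)*(g + 4)*(g + 2)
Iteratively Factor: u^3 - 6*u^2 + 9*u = (u)*(u^2 - 6*u + 9) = u*(u - 3)*(u - 3)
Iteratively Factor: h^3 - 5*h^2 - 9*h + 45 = (h - 3)*(h^2 - 2*h - 15) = (h - 5)*(h - 3)*(h + 3)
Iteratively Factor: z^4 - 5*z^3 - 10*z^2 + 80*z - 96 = (z - 3)*(z^3 - 2*z^2 - 16*z + 32) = (z - 3)*(z + 4)*(z^2 - 6*z + 8) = (z - 3)*(z - 2)*(z + 4)*(z - 4)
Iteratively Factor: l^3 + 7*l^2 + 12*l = (l + 3)*(l^2 + 4*l) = (l + 3)*(l + 4)*(l)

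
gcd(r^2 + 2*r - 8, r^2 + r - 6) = r - 2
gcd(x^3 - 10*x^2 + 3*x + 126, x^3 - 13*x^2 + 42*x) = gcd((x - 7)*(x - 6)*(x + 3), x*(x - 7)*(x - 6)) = x^2 - 13*x + 42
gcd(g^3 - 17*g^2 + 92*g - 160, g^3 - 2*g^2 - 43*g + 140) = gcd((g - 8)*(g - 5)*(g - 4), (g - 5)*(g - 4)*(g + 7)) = g^2 - 9*g + 20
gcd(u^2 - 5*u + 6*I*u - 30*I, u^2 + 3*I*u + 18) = u + 6*I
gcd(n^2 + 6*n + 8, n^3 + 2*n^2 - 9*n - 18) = n + 2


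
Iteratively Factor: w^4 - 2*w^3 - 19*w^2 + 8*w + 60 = (w - 5)*(w^3 + 3*w^2 - 4*w - 12) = (w - 5)*(w + 3)*(w^2 - 4) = (w - 5)*(w + 2)*(w + 3)*(w - 2)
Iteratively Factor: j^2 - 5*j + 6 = (j - 3)*(j - 2)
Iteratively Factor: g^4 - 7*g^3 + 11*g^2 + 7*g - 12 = (g - 4)*(g^3 - 3*g^2 - g + 3) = (g - 4)*(g + 1)*(g^2 - 4*g + 3) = (g - 4)*(g - 3)*(g + 1)*(g - 1)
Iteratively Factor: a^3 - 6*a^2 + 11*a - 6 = (a - 3)*(a^2 - 3*a + 2) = (a - 3)*(a - 1)*(a - 2)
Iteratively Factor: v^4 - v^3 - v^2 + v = (v)*(v^3 - v^2 - v + 1) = v*(v - 1)*(v^2 - 1) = v*(v - 1)^2*(v + 1)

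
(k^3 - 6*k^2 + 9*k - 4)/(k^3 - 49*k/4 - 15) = 4*(k^2 - 2*k + 1)/(4*k^2 + 16*k + 15)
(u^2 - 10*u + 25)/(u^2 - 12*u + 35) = (u - 5)/(u - 7)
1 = 1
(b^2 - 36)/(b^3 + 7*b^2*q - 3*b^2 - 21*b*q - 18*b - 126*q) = (b + 6)/(b^2 + 7*b*q + 3*b + 21*q)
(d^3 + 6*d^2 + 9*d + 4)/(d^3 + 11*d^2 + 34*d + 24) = (d + 1)/(d + 6)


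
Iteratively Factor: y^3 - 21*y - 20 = (y + 1)*(y^2 - y - 20) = (y - 5)*(y + 1)*(y + 4)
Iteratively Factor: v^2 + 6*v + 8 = (v + 4)*(v + 2)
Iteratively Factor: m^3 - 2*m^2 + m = (m - 1)*(m^2 - m) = m*(m - 1)*(m - 1)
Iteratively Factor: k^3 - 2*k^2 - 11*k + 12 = (k - 4)*(k^2 + 2*k - 3) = (k - 4)*(k - 1)*(k + 3)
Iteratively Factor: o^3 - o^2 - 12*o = (o)*(o^2 - o - 12) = o*(o - 4)*(o + 3)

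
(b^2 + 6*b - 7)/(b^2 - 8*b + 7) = (b + 7)/(b - 7)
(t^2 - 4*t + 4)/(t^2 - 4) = (t - 2)/(t + 2)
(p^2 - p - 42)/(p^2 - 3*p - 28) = (p + 6)/(p + 4)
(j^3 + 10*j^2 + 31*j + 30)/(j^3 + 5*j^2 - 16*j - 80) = (j^2 + 5*j + 6)/(j^2 - 16)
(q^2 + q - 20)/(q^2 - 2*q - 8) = (q + 5)/(q + 2)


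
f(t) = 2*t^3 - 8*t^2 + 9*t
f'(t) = 6*t^2 - 16*t + 9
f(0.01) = 0.09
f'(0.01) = 8.84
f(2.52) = 3.88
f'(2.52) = 6.78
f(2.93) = 8.00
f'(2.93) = 13.63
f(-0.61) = -8.92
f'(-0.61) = 20.99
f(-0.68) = -10.45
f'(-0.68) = 22.65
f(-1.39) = -33.34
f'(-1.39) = 42.83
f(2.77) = 6.05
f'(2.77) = 10.72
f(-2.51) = -104.62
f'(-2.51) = 86.96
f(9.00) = 891.00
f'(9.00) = 351.00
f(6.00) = 198.00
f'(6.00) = 129.00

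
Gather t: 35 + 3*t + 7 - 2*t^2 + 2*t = -2*t^2 + 5*t + 42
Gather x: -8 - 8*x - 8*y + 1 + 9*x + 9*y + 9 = x + y + 2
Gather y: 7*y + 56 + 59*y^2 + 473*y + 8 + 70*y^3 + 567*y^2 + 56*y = 70*y^3 + 626*y^2 + 536*y + 64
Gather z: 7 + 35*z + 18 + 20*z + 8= 55*z + 33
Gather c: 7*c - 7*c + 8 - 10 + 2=0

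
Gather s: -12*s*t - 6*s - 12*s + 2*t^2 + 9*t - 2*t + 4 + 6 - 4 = s*(-12*t - 18) + 2*t^2 + 7*t + 6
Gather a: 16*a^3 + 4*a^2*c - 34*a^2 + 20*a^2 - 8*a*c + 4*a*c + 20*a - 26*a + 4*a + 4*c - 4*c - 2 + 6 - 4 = 16*a^3 + a^2*(4*c - 14) + a*(-4*c - 2)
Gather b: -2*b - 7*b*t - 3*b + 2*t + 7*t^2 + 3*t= b*(-7*t - 5) + 7*t^2 + 5*t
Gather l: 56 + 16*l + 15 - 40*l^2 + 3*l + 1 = -40*l^2 + 19*l + 72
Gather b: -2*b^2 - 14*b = -2*b^2 - 14*b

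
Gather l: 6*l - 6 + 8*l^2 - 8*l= 8*l^2 - 2*l - 6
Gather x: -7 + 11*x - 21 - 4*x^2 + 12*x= -4*x^2 + 23*x - 28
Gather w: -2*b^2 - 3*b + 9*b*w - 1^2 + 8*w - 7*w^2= -2*b^2 - 3*b - 7*w^2 + w*(9*b + 8) - 1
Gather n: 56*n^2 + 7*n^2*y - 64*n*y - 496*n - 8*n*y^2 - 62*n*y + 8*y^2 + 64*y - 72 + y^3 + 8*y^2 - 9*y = n^2*(7*y + 56) + n*(-8*y^2 - 126*y - 496) + y^3 + 16*y^2 + 55*y - 72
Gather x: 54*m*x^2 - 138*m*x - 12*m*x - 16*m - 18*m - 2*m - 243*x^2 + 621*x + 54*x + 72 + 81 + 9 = -36*m + x^2*(54*m - 243) + x*(675 - 150*m) + 162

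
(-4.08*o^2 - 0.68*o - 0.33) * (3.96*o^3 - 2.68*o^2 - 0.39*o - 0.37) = -16.1568*o^5 + 8.2416*o^4 + 2.1068*o^3 + 2.6592*o^2 + 0.3803*o + 0.1221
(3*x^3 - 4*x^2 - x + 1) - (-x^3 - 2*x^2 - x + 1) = 4*x^3 - 2*x^2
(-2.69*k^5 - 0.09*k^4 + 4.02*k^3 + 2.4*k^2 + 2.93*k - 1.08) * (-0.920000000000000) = 2.4748*k^5 + 0.0828*k^4 - 3.6984*k^3 - 2.208*k^2 - 2.6956*k + 0.9936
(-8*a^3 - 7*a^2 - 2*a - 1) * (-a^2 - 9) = 8*a^5 + 7*a^4 + 74*a^3 + 64*a^2 + 18*a + 9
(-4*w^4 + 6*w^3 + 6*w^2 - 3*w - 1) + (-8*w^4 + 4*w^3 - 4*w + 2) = -12*w^4 + 10*w^3 + 6*w^2 - 7*w + 1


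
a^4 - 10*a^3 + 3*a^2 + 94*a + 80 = (a - 8)*(a - 5)*(a + 1)*(a + 2)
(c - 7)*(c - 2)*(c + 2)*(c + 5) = c^4 - 2*c^3 - 39*c^2 + 8*c + 140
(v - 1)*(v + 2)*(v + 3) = v^3 + 4*v^2 + v - 6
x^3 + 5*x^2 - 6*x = x*(x - 1)*(x + 6)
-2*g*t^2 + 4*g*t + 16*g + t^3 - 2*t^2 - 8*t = (-2*g + t)*(t - 4)*(t + 2)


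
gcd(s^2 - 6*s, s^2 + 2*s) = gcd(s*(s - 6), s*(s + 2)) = s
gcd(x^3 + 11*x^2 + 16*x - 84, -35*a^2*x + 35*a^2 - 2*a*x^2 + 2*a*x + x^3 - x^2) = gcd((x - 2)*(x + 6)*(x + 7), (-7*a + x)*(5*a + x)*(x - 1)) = 1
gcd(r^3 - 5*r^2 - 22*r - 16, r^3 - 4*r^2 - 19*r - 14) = r^2 + 3*r + 2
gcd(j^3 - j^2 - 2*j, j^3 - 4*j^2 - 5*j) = j^2 + j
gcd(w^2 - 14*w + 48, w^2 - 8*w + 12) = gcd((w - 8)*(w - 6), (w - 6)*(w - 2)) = w - 6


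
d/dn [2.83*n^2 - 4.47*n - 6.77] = 5.66*n - 4.47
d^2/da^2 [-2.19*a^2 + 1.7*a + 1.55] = -4.38000000000000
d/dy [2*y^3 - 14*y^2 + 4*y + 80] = 6*y^2 - 28*y + 4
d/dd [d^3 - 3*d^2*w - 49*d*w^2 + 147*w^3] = 3*d^2 - 6*d*w - 49*w^2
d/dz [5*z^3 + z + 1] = 15*z^2 + 1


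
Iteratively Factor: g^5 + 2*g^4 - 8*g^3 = (g)*(g^4 + 2*g^3 - 8*g^2) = g*(g + 4)*(g^3 - 2*g^2) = g^2*(g + 4)*(g^2 - 2*g) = g^2*(g - 2)*(g + 4)*(g)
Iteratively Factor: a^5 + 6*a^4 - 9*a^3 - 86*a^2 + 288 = (a + 3)*(a^4 + 3*a^3 - 18*a^2 - 32*a + 96) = (a + 3)*(a + 4)*(a^3 - a^2 - 14*a + 24) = (a - 2)*(a + 3)*(a + 4)*(a^2 + a - 12) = (a - 3)*(a - 2)*(a + 3)*(a + 4)*(a + 4)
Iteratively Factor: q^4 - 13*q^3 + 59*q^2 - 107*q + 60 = (q - 1)*(q^3 - 12*q^2 + 47*q - 60) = (q - 5)*(q - 1)*(q^2 - 7*q + 12) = (q - 5)*(q - 4)*(q - 1)*(q - 3)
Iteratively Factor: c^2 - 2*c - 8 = (c + 2)*(c - 4)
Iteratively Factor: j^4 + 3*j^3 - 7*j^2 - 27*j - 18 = (j + 3)*(j^3 - 7*j - 6) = (j + 2)*(j + 3)*(j^2 - 2*j - 3) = (j + 1)*(j + 2)*(j + 3)*(j - 3)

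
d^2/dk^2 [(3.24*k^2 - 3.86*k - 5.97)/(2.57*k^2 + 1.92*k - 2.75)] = (-82.96474*k^3 - 99.195318*k^2 - 340.433508*k - 120.158166)/(16.974593*k^6 + 38.044224*k^5 - 26.068281*k^4 - 74.339712*k^3 + 27.894075*k^2 + 43.56*k - 20.796875)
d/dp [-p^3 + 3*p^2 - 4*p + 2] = -3*p^2 + 6*p - 4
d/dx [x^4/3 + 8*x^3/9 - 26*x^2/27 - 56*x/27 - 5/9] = 4*x^3/3 + 8*x^2/3 - 52*x/27 - 56/27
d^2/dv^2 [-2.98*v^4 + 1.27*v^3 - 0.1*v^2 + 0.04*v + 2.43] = -35.76*v^2 + 7.62*v - 0.2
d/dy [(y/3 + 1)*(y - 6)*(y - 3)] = y^2 - 4*y - 3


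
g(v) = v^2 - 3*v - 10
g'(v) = 2*v - 3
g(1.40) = -12.24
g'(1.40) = -0.20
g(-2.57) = 4.31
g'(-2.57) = -8.14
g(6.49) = 12.65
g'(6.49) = 9.98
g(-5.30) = 33.99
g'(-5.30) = -13.60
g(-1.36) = -4.07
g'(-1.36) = -5.72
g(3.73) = -7.28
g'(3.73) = 4.46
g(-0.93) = -6.35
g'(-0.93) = -4.86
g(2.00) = -12.00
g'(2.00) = 1.00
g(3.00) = -10.00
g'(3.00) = 3.00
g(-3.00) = 8.00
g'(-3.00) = -9.00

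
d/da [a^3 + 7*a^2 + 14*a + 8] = 3*a^2 + 14*a + 14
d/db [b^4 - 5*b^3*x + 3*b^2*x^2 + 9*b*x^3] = 4*b^3 - 15*b^2*x + 6*b*x^2 + 9*x^3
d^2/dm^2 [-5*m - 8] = 0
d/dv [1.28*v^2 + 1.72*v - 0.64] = 2.56*v + 1.72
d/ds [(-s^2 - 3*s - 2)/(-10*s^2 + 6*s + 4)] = 3*s*(-3*s - 4)/(25*s^4 - 30*s^3 - 11*s^2 + 12*s + 4)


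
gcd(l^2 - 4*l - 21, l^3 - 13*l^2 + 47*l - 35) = l - 7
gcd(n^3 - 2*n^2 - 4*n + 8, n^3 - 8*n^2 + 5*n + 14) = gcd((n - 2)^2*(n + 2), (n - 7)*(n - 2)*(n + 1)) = n - 2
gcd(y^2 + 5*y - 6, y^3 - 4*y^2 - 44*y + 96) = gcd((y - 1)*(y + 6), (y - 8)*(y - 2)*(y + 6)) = y + 6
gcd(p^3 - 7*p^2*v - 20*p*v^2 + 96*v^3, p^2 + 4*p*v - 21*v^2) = p - 3*v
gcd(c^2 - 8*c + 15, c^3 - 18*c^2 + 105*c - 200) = c - 5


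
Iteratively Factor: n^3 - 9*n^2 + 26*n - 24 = (n - 4)*(n^2 - 5*n + 6) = (n - 4)*(n - 3)*(n - 2)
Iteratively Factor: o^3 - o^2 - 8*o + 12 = (o - 2)*(o^2 + o - 6) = (o - 2)*(o + 3)*(o - 2)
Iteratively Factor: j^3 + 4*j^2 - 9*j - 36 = (j + 3)*(j^2 + j - 12) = (j - 3)*(j + 3)*(j + 4)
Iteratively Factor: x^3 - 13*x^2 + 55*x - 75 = (x - 5)*(x^2 - 8*x + 15) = (x - 5)^2*(x - 3)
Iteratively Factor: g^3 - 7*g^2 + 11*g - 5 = (g - 5)*(g^2 - 2*g + 1) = (g - 5)*(g - 1)*(g - 1)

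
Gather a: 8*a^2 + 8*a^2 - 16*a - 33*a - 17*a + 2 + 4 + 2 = 16*a^2 - 66*a + 8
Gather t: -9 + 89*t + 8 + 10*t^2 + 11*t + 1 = 10*t^2 + 100*t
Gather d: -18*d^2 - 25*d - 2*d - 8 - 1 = -18*d^2 - 27*d - 9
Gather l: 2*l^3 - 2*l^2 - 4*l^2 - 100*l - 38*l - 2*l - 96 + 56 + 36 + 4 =2*l^3 - 6*l^2 - 140*l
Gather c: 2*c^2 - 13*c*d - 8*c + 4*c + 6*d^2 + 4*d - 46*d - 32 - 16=2*c^2 + c*(-13*d - 4) + 6*d^2 - 42*d - 48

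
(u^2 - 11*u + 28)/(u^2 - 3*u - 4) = (u - 7)/(u + 1)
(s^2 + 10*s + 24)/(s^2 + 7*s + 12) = (s + 6)/(s + 3)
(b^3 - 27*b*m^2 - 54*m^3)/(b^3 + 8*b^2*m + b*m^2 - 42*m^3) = (b^2 - 3*b*m - 18*m^2)/(b^2 + 5*b*m - 14*m^2)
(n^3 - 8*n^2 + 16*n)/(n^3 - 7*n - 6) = n*(-n^2 + 8*n - 16)/(-n^3 + 7*n + 6)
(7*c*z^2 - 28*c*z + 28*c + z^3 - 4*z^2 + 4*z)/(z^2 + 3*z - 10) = (7*c*z - 14*c + z^2 - 2*z)/(z + 5)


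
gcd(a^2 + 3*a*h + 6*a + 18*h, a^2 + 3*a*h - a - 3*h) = a + 3*h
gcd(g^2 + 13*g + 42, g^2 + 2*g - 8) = 1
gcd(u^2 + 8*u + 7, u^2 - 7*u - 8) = u + 1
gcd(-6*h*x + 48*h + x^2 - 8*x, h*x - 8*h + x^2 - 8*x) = x - 8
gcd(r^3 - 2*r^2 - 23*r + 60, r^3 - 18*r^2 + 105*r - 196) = r - 4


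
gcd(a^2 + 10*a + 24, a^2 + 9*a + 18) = a + 6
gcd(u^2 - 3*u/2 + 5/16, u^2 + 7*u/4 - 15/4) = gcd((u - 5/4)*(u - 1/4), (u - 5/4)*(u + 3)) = u - 5/4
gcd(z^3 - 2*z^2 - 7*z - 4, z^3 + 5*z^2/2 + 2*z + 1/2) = z^2 + 2*z + 1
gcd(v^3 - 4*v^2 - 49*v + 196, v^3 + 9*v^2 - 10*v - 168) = v^2 + 3*v - 28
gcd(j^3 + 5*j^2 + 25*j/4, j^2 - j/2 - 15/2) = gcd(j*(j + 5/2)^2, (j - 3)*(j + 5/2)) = j + 5/2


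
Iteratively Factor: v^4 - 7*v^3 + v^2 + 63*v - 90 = (v - 2)*(v^3 - 5*v^2 - 9*v + 45) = (v - 5)*(v - 2)*(v^2 - 9) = (v - 5)*(v - 3)*(v - 2)*(v + 3)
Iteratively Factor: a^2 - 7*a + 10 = (a - 5)*(a - 2)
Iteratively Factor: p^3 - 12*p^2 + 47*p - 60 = (p - 4)*(p^2 - 8*p + 15) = (p - 4)*(p - 3)*(p - 5)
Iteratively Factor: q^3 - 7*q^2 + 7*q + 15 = (q - 3)*(q^2 - 4*q - 5) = (q - 3)*(q + 1)*(q - 5)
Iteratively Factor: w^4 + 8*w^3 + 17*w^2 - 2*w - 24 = (w - 1)*(w^3 + 9*w^2 + 26*w + 24) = (w - 1)*(w + 2)*(w^2 + 7*w + 12) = (w - 1)*(w + 2)*(w + 3)*(w + 4)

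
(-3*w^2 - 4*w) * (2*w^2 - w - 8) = -6*w^4 - 5*w^3 + 28*w^2 + 32*w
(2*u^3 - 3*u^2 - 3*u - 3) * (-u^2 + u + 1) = -2*u^5 + 5*u^4 + 2*u^3 - 3*u^2 - 6*u - 3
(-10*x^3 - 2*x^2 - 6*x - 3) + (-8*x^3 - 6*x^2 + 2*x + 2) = -18*x^3 - 8*x^2 - 4*x - 1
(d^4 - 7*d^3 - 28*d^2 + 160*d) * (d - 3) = d^5 - 10*d^4 - 7*d^3 + 244*d^2 - 480*d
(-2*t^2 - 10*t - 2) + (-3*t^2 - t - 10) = -5*t^2 - 11*t - 12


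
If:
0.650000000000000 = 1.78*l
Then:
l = 0.37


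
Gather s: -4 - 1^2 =-5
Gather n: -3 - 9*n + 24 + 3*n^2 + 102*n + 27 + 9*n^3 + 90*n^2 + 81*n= 9*n^3 + 93*n^2 + 174*n + 48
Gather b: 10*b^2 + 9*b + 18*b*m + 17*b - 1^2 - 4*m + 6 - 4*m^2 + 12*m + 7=10*b^2 + b*(18*m + 26) - 4*m^2 + 8*m + 12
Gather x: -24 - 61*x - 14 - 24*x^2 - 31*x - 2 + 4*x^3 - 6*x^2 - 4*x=4*x^3 - 30*x^2 - 96*x - 40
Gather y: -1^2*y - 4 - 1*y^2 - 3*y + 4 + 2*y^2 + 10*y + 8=y^2 + 6*y + 8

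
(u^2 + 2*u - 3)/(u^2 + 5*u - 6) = (u + 3)/(u + 6)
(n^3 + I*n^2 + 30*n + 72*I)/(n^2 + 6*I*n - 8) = (n^2 - 3*I*n + 18)/(n + 2*I)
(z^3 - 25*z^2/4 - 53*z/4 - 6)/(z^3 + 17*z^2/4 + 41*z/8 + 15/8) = 2*(z - 8)/(2*z + 5)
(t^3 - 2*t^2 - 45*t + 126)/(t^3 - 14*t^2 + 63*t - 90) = (t + 7)/(t - 5)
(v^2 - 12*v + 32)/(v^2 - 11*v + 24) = (v - 4)/(v - 3)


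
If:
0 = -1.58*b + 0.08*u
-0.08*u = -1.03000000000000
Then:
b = 0.65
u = 12.88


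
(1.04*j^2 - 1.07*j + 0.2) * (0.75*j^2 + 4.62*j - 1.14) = 0.78*j^4 + 4.0023*j^3 - 5.979*j^2 + 2.1438*j - 0.228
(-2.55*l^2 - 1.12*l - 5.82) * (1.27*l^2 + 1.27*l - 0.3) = -3.2385*l^4 - 4.6609*l^3 - 8.0488*l^2 - 7.0554*l + 1.746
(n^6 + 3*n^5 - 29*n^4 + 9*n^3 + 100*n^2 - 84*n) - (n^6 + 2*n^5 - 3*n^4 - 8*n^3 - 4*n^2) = n^5 - 26*n^4 + 17*n^3 + 104*n^2 - 84*n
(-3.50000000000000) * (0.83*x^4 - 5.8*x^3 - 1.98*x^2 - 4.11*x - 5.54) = -2.905*x^4 + 20.3*x^3 + 6.93*x^2 + 14.385*x + 19.39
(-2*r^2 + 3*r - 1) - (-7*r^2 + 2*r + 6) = 5*r^2 + r - 7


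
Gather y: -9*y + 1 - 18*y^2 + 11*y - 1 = -18*y^2 + 2*y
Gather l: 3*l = 3*l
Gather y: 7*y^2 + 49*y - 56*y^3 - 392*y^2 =-56*y^3 - 385*y^2 + 49*y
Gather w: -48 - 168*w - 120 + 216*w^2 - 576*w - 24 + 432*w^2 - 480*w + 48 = 648*w^2 - 1224*w - 144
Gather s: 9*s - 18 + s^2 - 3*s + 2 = s^2 + 6*s - 16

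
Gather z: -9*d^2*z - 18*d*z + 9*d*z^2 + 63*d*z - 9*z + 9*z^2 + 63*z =z^2*(9*d + 9) + z*(-9*d^2 + 45*d + 54)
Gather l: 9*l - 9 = 9*l - 9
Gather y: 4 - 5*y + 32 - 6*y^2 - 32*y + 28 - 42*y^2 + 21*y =-48*y^2 - 16*y + 64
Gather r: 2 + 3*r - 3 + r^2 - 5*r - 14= r^2 - 2*r - 15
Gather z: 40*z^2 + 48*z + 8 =40*z^2 + 48*z + 8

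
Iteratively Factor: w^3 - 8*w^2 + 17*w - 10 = (w - 1)*(w^2 - 7*w + 10) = (w - 5)*(w - 1)*(w - 2)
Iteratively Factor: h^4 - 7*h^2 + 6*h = (h - 2)*(h^3 + 2*h^2 - 3*h) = h*(h - 2)*(h^2 + 2*h - 3) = h*(h - 2)*(h + 3)*(h - 1)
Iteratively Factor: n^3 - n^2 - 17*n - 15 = (n - 5)*(n^2 + 4*n + 3) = (n - 5)*(n + 1)*(n + 3)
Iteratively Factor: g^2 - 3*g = (g - 3)*(g)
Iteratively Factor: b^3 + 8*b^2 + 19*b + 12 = (b + 1)*(b^2 + 7*b + 12) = (b + 1)*(b + 4)*(b + 3)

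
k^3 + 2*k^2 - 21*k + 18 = (k - 3)*(k - 1)*(k + 6)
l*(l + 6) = l^2 + 6*l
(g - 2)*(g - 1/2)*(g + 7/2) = g^3 + g^2 - 31*g/4 + 7/2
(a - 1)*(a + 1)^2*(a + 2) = a^4 + 3*a^3 + a^2 - 3*a - 2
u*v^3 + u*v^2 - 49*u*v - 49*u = (v - 7)*(v + 7)*(u*v + u)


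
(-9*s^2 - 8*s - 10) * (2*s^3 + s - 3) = -18*s^5 - 16*s^4 - 29*s^3 + 19*s^2 + 14*s + 30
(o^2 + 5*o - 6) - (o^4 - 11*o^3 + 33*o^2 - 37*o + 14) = -o^4 + 11*o^3 - 32*o^2 + 42*o - 20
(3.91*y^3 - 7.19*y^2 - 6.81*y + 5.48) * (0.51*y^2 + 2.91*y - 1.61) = 1.9941*y^5 + 7.7112*y^4 - 30.6911*y^3 - 5.4464*y^2 + 26.9109*y - 8.8228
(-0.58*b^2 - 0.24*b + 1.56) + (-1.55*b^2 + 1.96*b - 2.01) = -2.13*b^2 + 1.72*b - 0.45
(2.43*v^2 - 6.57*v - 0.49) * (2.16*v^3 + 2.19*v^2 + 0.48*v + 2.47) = 5.2488*v^5 - 8.8695*v^4 - 14.2803*v^3 + 1.7754*v^2 - 16.4631*v - 1.2103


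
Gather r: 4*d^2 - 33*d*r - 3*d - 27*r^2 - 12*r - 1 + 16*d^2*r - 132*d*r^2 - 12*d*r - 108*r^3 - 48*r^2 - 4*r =4*d^2 - 3*d - 108*r^3 + r^2*(-132*d - 75) + r*(16*d^2 - 45*d - 16) - 1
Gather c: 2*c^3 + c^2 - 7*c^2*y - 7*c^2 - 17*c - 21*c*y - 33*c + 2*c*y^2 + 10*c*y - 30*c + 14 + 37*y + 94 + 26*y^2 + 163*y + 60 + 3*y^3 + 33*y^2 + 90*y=2*c^3 + c^2*(-7*y - 6) + c*(2*y^2 - 11*y - 80) + 3*y^3 + 59*y^2 + 290*y + 168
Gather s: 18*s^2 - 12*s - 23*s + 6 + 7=18*s^2 - 35*s + 13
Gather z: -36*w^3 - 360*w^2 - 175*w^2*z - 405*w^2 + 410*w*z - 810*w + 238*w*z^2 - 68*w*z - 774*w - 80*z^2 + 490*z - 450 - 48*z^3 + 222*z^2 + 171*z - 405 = -36*w^3 - 765*w^2 - 1584*w - 48*z^3 + z^2*(238*w + 142) + z*(-175*w^2 + 342*w + 661) - 855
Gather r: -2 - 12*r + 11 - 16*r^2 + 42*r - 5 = -16*r^2 + 30*r + 4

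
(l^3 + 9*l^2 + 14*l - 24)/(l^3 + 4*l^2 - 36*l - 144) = (l - 1)/(l - 6)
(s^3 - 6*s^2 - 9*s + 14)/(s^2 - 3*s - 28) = (s^2 + s - 2)/(s + 4)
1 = 1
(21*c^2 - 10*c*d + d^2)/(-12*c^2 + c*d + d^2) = (-7*c + d)/(4*c + d)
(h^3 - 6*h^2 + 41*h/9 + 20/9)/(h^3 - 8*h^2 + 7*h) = (9*h^3 - 54*h^2 + 41*h + 20)/(9*h*(h^2 - 8*h + 7))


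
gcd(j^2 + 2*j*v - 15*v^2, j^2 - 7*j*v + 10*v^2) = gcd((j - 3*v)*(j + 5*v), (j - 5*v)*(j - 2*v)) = 1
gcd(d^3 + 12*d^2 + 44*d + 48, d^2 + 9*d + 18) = d + 6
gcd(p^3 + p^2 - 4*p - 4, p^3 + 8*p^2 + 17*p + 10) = p^2 + 3*p + 2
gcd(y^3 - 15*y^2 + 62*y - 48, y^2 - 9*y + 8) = y^2 - 9*y + 8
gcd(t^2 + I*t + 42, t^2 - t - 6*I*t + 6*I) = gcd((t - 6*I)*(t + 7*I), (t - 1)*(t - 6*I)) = t - 6*I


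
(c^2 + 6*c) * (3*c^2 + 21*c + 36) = 3*c^4 + 39*c^3 + 162*c^2 + 216*c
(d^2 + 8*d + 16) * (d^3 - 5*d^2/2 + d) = d^5 + 11*d^4/2 - 3*d^3 - 32*d^2 + 16*d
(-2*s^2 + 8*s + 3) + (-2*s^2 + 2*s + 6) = -4*s^2 + 10*s + 9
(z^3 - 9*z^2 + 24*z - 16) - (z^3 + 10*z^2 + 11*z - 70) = -19*z^2 + 13*z + 54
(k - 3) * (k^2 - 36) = k^3 - 3*k^2 - 36*k + 108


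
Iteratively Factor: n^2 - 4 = (n + 2)*(n - 2)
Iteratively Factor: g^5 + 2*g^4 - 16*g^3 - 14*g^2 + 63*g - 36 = (g + 4)*(g^4 - 2*g^3 - 8*g^2 + 18*g - 9) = (g - 1)*(g + 4)*(g^3 - g^2 - 9*g + 9) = (g - 3)*(g - 1)*(g + 4)*(g^2 + 2*g - 3) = (g - 3)*(g - 1)^2*(g + 4)*(g + 3)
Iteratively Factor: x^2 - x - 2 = (x - 2)*(x + 1)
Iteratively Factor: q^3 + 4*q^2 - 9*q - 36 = (q + 3)*(q^2 + q - 12) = (q + 3)*(q + 4)*(q - 3)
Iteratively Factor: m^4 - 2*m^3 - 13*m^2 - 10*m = (m)*(m^3 - 2*m^2 - 13*m - 10) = m*(m + 2)*(m^2 - 4*m - 5) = m*(m - 5)*(m + 2)*(m + 1)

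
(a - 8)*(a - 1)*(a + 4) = a^3 - 5*a^2 - 28*a + 32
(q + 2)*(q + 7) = q^2 + 9*q + 14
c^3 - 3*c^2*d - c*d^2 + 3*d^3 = (c - 3*d)*(c - d)*(c + d)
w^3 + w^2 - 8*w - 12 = (w - 3)*(w + 2)^2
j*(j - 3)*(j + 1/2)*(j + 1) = j^4 - 3*j^3/2 - 4*j^2 - 3*j/2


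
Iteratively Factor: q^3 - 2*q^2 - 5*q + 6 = (q - 1)*(q^2 - q - 6) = (q - 1)*(q + 2)*(q - 3)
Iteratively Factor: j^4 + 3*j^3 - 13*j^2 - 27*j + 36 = (j - 1)*(j^3 + 4*j^2 - 9*j - 36) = (j - 1)*(j + 3)*(j^2 + j - 12) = (j - 3)*(j - 1)*(j + 3)*(j + 4)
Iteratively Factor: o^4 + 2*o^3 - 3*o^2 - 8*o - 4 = (o - 2)*(o^3 + 4*o^2 + 5*o + 2) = (o - 2)*(o + 1)*(o^2 + 3*o + 2) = (o - 2)*(o + 1)*(o + 2)*(o + 1)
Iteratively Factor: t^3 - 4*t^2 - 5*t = (t + 1)*(t^2 - 5*t) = t*(t + 1)*(t - 5)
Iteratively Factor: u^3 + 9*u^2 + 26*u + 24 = (u + 3)*(u^2 + 6*u + 8) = (u + 3)*(u + 4)*(u + 2)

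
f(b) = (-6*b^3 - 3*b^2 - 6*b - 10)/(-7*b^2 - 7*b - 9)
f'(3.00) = 0.77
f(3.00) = 2.33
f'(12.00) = 0.85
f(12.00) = 9.88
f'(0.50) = -0.05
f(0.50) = 1.02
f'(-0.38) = 0.62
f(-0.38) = 1.06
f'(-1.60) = 1.67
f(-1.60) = -1.05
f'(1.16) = 0.40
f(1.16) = 1.14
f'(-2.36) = 1.18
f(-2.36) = -2.11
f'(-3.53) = 0.95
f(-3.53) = -3.32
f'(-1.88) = 1.44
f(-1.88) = -1.48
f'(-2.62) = 1.10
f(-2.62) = -2.40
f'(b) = (14*b + 7)*(-6*b^3 - 3*b^2 - 6*b - 10)/(-7*b^2 - 7*b - 9)^2 + (-18*b^2 - 6*b - 6)/(-7*b^2 - 7*b - 9) = (42*b^4 + 84*b^3 + 141*b^2 - 86*b - 16)/(49*b^4 + 98*b^3 + 175*b^2 + 126*b + 81)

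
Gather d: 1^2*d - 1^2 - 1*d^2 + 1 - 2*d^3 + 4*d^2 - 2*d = -2*d^3 + 3*d^2 - d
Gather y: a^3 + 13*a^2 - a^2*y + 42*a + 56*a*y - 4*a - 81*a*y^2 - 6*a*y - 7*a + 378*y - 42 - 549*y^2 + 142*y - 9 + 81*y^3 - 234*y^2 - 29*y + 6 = a^3 + 13*a^2 + 31*a + 81*y^3 + y^2*(-81*a - 783) + y*(-a^2 + 50*a + 491) - 45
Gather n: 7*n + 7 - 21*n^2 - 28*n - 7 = -21*n^2 - 21*n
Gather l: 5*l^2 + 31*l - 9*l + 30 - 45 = 5*l^2 + 22*l - 15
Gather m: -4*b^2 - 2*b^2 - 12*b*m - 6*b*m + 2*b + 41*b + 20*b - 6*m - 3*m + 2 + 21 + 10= -6*b^2 + 63*b + m*(-18*b - 9) + 33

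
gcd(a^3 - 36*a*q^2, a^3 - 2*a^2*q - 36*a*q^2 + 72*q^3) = -a^2 + 36*q^2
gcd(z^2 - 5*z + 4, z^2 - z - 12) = z - 4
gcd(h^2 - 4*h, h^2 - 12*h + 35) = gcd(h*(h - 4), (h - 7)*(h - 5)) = 1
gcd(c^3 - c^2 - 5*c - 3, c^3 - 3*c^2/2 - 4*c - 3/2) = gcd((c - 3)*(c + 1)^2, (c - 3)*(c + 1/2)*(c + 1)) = c^2 - 2*c - 3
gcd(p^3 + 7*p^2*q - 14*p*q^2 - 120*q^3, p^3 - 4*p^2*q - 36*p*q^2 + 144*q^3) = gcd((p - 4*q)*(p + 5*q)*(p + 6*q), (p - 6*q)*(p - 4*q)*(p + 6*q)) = p^2 + 2*p*q - 24*q^2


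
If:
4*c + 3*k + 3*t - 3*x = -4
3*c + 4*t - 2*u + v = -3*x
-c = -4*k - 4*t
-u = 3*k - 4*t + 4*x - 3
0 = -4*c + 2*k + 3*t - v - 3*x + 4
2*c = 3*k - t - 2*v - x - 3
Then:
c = 91/41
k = -1859/492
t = 13/3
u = 6041/492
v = -6877/492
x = 795/164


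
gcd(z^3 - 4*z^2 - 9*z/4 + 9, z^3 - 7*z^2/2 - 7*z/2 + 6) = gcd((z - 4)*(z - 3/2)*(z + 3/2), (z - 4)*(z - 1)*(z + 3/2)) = z^2 - 5*z/2 - 6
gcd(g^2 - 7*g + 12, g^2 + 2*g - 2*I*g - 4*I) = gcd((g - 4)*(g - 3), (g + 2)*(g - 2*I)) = 1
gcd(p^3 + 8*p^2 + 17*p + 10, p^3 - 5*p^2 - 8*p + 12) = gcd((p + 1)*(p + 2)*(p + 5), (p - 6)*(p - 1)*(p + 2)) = p + 2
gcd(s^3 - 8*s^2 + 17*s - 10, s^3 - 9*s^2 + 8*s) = s - 1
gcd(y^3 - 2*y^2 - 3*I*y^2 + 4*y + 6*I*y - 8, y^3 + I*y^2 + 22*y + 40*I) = 1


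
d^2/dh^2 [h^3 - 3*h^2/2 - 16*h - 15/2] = 6*h - 3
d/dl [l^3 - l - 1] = 3*l^2 - 1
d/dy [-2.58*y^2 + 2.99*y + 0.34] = 2.99 - 5.16*y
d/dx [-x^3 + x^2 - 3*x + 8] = -3*x^2 + 2*x - 3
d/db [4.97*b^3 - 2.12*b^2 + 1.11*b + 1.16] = 14.91*b^2 - 4.24*b + 1.11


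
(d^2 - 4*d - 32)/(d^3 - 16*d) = (d - 8)/(d*(d - 4))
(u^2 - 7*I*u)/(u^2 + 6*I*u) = (u - 7*I)/(u + 6*I)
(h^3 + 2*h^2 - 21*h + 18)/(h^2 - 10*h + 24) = (h^3 + 2*h^2 - 21*h + 18)/(h^2 - 10*h + 24)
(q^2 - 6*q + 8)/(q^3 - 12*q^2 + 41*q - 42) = (q - 4)/(q^2 - 10*q + 21)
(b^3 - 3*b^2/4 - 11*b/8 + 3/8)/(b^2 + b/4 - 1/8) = (2*b^2 - b - 3)/(2*b + 1)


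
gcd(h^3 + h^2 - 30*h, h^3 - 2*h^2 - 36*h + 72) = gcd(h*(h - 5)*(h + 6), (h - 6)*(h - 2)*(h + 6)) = h + 6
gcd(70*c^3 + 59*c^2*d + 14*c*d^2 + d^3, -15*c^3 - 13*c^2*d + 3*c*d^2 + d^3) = 5*c + d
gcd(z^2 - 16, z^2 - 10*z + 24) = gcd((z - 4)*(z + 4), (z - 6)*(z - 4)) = z - 4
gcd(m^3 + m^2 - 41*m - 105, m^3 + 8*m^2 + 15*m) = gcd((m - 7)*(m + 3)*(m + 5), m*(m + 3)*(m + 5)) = m^2 + 8*m + 15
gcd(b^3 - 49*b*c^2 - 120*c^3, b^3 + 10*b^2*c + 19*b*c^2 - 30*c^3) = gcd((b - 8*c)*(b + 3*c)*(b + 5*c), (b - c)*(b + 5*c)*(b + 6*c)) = b + 5*c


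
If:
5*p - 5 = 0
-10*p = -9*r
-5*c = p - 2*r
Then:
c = 11/45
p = 1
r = 10/9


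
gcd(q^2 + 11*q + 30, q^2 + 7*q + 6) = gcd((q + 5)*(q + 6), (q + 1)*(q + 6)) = q + 6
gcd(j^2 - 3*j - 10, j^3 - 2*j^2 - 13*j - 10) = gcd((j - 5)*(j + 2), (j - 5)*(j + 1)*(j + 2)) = j^2 - 3*j - 10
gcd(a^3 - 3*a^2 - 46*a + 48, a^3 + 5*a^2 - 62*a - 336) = a^2 - 2*a - 48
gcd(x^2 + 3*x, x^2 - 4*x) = x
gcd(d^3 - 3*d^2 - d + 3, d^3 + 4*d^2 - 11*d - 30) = d - 3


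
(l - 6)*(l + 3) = l^2 - 3*l - 18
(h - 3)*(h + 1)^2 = h^3 - h^2 - 5*h - 3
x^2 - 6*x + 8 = (x - 4)*(x - 2)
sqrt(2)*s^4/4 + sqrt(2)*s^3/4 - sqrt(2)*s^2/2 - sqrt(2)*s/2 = s*(s/2 + 1/2)*(s - sqrt(2))*(sqrt(2)*s/2 + 1)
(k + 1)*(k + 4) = k^2 + 5*k + 4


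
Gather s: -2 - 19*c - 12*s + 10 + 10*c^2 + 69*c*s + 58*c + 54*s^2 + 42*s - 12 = 10*c^2 + 39*c + 54*s^2 + s*(69*c + 30) - 4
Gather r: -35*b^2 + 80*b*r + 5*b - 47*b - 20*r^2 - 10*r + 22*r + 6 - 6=-35*b^2 - 42*b - 20*r^2 + r*(80*b + 12)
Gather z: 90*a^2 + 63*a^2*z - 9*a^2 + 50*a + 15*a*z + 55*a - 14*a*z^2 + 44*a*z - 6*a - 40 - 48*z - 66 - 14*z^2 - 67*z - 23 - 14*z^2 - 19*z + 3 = 81*a^2 + 99*a + z^2*(-14*a - 28) + z*(63*a^2 + 59*a - 134) - 126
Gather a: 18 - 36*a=18 - 36*a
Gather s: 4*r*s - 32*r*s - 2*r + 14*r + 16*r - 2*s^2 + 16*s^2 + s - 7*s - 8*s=28*r + 14*s^2 + s*(-28*r - 14)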